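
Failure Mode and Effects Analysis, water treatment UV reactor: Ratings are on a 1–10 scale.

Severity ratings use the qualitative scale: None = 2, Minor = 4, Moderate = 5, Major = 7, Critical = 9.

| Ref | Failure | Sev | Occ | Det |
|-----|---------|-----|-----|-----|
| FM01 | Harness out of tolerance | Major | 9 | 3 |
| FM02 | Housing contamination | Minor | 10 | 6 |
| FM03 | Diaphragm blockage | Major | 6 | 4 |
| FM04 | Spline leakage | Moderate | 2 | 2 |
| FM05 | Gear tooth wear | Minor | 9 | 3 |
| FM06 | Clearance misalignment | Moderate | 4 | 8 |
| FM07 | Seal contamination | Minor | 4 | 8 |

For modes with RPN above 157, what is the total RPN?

757

RPN = Severity × Occurrence × Detection:
  FM01: 7 × 9 × 3 = 189
  FM02: 4 × 10 × 6 = 240
  FM03: 7 × 6 × 4 = 168
  FM04: 5 × 2 × 2 = 20
  FM05: 4 × 9 × 3 = 108
  FM06: 5 × 4 × 8 = 160
  FM07: 4 × 4 × 8 = 128
RPN > 157: FM01 (189), FM02 (240), FM03 (168), FM06 (160).
Sum: 189 + 240 + 168 + 160 = 757.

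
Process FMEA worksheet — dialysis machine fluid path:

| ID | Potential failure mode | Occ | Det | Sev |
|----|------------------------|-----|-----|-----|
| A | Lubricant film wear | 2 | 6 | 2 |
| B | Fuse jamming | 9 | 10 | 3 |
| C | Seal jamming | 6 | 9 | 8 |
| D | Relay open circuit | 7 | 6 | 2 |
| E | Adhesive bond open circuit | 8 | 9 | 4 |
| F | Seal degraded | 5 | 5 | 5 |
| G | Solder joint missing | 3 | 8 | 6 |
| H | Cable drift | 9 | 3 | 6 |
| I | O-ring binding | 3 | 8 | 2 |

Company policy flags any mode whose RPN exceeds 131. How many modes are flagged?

5

RPN = Severity × Occurrence × Detection:
  A: 2 × 2 × 6 = 24
  B: 3 × 9 × 10 = 270
  C: 8 × 6 × 9 = 432
  D: 2 × 7 × 6 = 84
  E: 4 × 8 × 9 = 288
  F: 5 × 5 × 5 = 125
  G: 6 × 3 × 8 = 144
  H: 6 × 9 × 3 = 162
  I: 2 × 3 × 8 = 48
Modes with RPN > 131: B (270), C (432), E (288), G (144), H (162) → 5.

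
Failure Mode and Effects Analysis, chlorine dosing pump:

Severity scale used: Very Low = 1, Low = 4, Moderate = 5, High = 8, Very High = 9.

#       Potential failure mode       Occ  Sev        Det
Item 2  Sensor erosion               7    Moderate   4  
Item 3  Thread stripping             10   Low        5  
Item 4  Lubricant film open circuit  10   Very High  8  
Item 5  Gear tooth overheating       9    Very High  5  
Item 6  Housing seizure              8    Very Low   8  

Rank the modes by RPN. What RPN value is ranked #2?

405

RPN = Severity × Occurrence × Detection:
  Item 2: 5 × 7 × 4 = 140
  Item 3: 4 × 10 × 5 = 200
  Item 4: 9 × 10 × 8 = 720
  Item 5: 9 × 9 × 5 = 405
  Item 6: 1 × 8 × 8 = 64
Sorted descending: 720, 405, 200, 140, 64.
The second-highest RPN is 405 (Item 5).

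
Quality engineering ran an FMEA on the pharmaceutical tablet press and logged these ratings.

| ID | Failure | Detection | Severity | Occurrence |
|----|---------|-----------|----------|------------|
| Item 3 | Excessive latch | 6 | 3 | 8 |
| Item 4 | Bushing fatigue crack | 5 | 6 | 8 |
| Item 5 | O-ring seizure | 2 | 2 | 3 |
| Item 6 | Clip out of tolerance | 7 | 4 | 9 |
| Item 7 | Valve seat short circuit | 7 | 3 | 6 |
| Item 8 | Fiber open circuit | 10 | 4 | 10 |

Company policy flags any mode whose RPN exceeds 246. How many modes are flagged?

RPN = Severity × Occurrence × Detection:
  Item 3: 3 × 8 × 6 = 144
  Item 4: 6 × 8 × 5 = 240
  Item 5: 2 × 3 × 2 = 12
  Item 6: 4 × 9 × 7 = 252
  Item 7: 3 × 6 × 7 = 126
  Item 8: 4 × 10 × 10 = 400
Modes with RPN > 246: Item 6 (252), Item 8 (400) → 2.

2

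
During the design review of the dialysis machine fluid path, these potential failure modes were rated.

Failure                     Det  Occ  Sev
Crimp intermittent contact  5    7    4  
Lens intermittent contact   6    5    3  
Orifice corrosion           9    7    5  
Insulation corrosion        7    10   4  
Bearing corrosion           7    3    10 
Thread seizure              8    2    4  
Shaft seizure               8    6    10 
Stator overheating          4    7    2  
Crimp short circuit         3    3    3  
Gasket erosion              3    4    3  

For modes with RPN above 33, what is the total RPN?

RPN = Severity × Occurrence × Detection:
  Crimp intermittent contact: 4 × 7 × 5 = 140
  Lens intermittent contact: 3 × 5 × 6 = 90
  Orifice corrosion: 5 × 7 × 9 = 315
  Insulation corrosion: 4 × 10 × 7 = 280
  Bearing corrosion: 10 × 3 × 7 = 210
  Thread seizure: 4 × 2 × 8 = 64
  Shaft seizure: 10 × 6 × 8 = 480
  Stator overheating: 2 × 7 × 4 = 56
  Crimp short circuit: 3 × 3 × 3 = 27
  Gasket erosion: 3 × 4 × 3 = 36
RPN > 33: Crimp intermittent contact (140), Lens intermittent contact (90), Orifice corrosion (315), Insulation corrosion (280), Bearing corrosion (210), Thread seizure (64), Shaft seizure (480), Stator overheating (56), Gasket erosion (36).
Sum: 140 + 90 + 315 + 280 + 210 + 64 + 480 + 56 + 36 = 1671.

1671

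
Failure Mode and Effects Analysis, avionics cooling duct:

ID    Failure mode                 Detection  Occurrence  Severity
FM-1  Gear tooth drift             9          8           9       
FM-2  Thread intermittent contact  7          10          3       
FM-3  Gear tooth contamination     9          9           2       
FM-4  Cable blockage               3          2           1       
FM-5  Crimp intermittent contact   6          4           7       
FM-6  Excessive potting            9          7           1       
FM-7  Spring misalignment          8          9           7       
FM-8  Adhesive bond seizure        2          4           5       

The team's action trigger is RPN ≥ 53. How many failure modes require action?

6

RPN = Severity × Occurrence × Detection:
  FM-1: 9 × 8 × 9 = 648
  FM-2: 3 × 10 × 7 = 210
  FM-3: 2 × 9 × 9 = 162
  FM-4: 1 × 2 × 3 = 6
  FM-5: 7 × 4 × 6 = 168
  FM-6: 1 × 7 × 9 = 63
  FM-7: 7 × 9 × 8 = 504
  FM-8: 5 × 4 × 2 = 40
Modes with RPN ≥ 53: FM-1 (648), FM-2 (210), FM-3 (162), FM-5 (168), FM-6 (63), FM-7 (504) → 6.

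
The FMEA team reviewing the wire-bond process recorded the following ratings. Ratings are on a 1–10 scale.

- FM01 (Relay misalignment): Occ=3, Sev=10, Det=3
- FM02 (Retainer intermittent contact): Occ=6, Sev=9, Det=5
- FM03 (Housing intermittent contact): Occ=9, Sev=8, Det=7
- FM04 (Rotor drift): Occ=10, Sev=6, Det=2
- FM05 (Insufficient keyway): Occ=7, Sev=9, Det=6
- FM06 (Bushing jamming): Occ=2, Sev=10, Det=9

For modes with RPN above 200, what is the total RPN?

1152

RPN = Severity × Occurrence × Detection:
  FM01: 10 × 3 × 3 = 90
  FM02: 9 × 6 × 5 = 270
  FM03: 8 × 9 × 7 = 504
  FM04: 6 × 10 × 2 = 120
  FM05: 9 × 7 × 6 = 378
  FM06: 10 × 2 × 9 = 180
RPN > 200: FM02 (270), FM03 (504), FM05 (378).
Sum: 270 + 504 + 378 = 1152.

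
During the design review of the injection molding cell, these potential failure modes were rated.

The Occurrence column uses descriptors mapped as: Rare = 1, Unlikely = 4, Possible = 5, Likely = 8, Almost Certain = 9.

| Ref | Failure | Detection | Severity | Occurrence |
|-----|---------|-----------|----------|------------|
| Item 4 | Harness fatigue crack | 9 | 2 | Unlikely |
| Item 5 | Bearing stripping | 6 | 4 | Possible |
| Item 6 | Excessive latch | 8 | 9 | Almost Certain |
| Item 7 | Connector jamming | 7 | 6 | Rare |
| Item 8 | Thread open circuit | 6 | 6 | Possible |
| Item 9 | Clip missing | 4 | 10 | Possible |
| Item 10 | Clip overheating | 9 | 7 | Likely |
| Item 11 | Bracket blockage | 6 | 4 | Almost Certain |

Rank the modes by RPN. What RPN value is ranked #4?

RPN = Severity × Occurrence × Detection:
  Item 4: 2 × 4 × 9 = 72
  Item 5: 4 × 5 × 6 = 120
  Item 6: 9 × 9 × 8 = 648
  Item 7: 6 × 1 × 7 = 42
  Item 8: 6 × 5 × 6 = 180
  Item 9: 10 × 5 × 4 = 200
  Item 10: 7 × 8 × 9 = 504
  Item 11: 4 × 9 × 6 = 216
Sorted descending: 648, 504, 216, 200, 180, 120, 72, 42.
The fourth-highest RPN is 200 (Item 9).

200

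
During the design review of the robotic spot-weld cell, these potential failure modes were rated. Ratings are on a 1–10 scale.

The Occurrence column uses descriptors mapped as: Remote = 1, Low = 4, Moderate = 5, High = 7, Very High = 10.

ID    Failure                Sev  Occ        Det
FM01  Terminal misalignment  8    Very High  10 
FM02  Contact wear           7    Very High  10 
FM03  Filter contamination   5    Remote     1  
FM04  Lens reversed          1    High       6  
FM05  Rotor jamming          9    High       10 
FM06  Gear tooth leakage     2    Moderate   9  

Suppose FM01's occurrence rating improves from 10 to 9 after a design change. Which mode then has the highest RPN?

FM01

RPN = Severity × Occurrence × Detection:
  FM01: 8 × 10 × 10 = 800
  FM02: 7 × 10 × 10 = 700
  FM03: 5 × 1 × 1 = 5
  FM04: 1 × 7 × 6 = 42
  FM05: 9 × 7 × 10 = 630
  FM06: 2 × 5 × 9 = 90
After action: FM01 → 8 × 9 × 10 = 720.
Revised RPNs: FM01=720, FM02=700, FM05=630, FM06=90, FM04=42, FM03=5.
Highest is now FM01 (720).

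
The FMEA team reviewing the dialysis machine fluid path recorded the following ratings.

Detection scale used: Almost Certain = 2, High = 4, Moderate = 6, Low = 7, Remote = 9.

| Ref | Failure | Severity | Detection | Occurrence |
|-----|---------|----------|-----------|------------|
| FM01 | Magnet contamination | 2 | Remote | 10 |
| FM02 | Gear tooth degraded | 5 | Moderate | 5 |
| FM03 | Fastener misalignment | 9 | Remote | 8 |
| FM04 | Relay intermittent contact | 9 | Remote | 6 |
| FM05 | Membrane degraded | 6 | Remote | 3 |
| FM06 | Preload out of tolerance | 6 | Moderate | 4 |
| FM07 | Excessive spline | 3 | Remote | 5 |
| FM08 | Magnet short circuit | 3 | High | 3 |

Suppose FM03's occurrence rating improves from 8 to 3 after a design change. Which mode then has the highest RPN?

RPN = Severity × Occurrence × Detection:
  FM01: 2 × 10 × 9 = 180
  FM02: 5 × 5 × 6 = 150
  FM03: 9 × 8 × 9 = 648
  FM04: 9 × 6 × 9 = 486
  FM05: 6 × 3 × 9 = 162
  FM06: 6 × 4 × 6 = 144
  FM07: 3 × 5 × 9 = 135
  FM08: 3 × 3 × 4 = 36
After action: FM03 → 9 × 3 × 9 = 243.
Revised RPNs: FM04=486, FM03=243, FM01=180, FM05=162, FM02=150, FM06=144, FM07=135, FM08=36.
Highest is now FM04 (486).

FM04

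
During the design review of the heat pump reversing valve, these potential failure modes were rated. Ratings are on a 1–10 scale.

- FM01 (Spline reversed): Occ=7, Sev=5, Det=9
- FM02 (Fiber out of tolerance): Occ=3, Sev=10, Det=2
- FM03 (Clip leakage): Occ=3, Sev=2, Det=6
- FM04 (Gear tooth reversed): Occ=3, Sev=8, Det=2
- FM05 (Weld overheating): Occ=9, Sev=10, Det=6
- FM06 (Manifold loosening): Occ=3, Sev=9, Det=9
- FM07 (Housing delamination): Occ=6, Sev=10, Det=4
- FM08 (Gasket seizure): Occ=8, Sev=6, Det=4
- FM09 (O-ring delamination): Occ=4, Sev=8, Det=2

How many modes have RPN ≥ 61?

RPN = Severity × Occurrence × Detection:
  FM01: 5 × 7 × 9 = 315
  FM02: 10 × 3 × 2 = 60
  FM03: 2 × 3 × 6 = 36
  FM04: 8 × 3 × 2 = 48
  FM05: 10 × 9 × 6 = 540
  FM06: 9 × 3 × 9 = 243
  FM07: 10 × 6 × 4 = 240
  FM08: 6 × 8 × 4 = 192
  FM09: 8 × 4 × 2 = 64
Modes with RPN ≥ 61: FM01 (315), FM05 (540), FM06 (243), FM07 (240), FM08 (192), FM09 (64) → 6.

6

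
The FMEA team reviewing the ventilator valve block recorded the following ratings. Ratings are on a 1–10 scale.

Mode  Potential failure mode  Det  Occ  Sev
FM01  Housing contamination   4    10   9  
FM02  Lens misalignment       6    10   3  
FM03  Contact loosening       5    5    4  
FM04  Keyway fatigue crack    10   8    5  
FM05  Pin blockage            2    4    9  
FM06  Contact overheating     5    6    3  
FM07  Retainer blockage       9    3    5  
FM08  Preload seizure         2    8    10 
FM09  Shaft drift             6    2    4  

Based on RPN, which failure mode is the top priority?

FM04

RPN = Severity × Occurrence × Detection:
  FM01: 9 × 10 × 4 = 360
  FM02: 3 × 10 × 6 = 180
  FM03: 4 × 5 × 5 = 100
  FM04: 5 × 8 × 10 = 400
  FM05: 9 × 4 × 2 = 72
  FM06: 3 × 6 × 5 = 90
  FM07: 5 × 3 × 9 = 135
  FM08: 10 × 8 × 2 = 160
  FM09: 4 × 2 × 6 = 48
Highest RPN is 400 → FM04.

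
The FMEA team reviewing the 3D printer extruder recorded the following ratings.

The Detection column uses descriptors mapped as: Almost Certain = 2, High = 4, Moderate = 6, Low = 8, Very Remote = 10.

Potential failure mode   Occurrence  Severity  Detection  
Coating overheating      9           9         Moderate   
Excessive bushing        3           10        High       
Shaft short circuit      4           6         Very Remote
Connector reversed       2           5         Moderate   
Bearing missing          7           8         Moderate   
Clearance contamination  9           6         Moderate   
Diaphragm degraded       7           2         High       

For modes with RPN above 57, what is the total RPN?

1566

RPN = Severity × Occurrence × Detection:
  Coating overheating: 9 × 9 × 6 = 486
  Excessive bushing: 10 × 3 × 4 = 120
  Shaft short circuit: 6 × 4 × 10 = 240
  Connector reversed: 5 × 2 × 6 = 60
  Bearing missing: 8 × 7 × 6 = 336
  Clearance contamination: 6 × 9 × 6 = 324
  Diaphragm degraded: 2 × 7 × 4 = 56
RPN > 57: Coating overheating (486), Excessive bushing (120), Shaft short circuit (240), Connector reversed (60), Bearing missing (336), Clearance contamination (324).
Sum: 486 + 120 + 240 + 60 + 336 + 324 = 1566.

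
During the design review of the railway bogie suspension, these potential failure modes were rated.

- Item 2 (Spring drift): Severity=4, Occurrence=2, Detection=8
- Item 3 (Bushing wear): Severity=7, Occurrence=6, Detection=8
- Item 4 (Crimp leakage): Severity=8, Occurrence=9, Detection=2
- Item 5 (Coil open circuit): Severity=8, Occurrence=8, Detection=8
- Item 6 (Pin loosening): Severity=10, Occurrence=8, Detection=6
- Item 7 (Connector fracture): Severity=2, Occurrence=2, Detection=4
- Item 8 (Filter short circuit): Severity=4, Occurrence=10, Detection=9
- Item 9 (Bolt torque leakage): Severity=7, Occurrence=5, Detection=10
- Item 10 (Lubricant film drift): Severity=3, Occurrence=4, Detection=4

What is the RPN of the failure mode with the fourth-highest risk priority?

350

RPN = Severity × Occurrence × Detection:
  Item 2: 4 × 2 × 8 = 64
  Item 3: 7 × 6 × 8 = 336
  Item 4: 8 × 9 × 2 = 144
  Item 5: 8 × 8 × 8 = 512
  Item 6: 10 × 8 × 6 = 480
  Item 7: 2 × 2 × 4 = 16
  Item 8: 4 × 10 × 9 = 360
  Item 9: 7 × 5 × 10 = 350
  Item 10: 3 × 4 × 4 = 48
Sorted descending: 512, 480, 360, 350, 336, 144, 64, 48, 16.
The fourth-highest RPN is 350 (Item 9).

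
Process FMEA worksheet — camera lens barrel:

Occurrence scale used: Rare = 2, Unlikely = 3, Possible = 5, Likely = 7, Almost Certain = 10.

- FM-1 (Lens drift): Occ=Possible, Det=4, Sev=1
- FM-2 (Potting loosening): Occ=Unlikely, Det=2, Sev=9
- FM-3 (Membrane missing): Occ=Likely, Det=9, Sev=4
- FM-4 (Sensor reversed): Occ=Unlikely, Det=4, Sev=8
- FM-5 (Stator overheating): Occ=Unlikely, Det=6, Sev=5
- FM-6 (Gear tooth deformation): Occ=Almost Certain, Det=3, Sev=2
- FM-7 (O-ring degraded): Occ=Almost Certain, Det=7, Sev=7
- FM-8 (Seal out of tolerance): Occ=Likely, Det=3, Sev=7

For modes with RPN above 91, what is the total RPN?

RPN = Severity × Occurrence × Detection:
  FM-1: 1 × 5 × 4 = 20
  FM-2: 9 × 3 × 2 = 54
  FM-3: 4 × 7 × 9 = 252
  FM-4: 8 × 3 × 4 = 96
  FM-5: 5 × 3 × 6 = 90
  FM-6: 2 × 10 × 3 = 60
  FM-7: 7 × 10 × 7 = 490
  FM-8: 7 × 7 × 3 = 147
RPN > 91: FM-3 (252), FM-4 (96), FM-7 (490), FM-8 (147).
Sum: 252 + 96 + 490 + 147 = 985.

985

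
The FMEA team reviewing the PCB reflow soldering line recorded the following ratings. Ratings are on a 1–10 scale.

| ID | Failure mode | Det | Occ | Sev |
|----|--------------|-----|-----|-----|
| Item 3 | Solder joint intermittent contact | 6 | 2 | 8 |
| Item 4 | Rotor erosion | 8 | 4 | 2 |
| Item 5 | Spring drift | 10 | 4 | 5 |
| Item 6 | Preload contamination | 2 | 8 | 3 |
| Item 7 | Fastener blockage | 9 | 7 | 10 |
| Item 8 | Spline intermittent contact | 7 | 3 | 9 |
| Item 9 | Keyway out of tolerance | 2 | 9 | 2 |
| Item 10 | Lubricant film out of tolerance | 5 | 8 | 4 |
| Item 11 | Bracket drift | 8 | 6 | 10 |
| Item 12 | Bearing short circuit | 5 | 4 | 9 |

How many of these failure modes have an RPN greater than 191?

RPN = Severity × Occurrence × Detection:
  Item 3: 8 × 2 × 6 = 96
  Item 4: 2 × 4 × 8 = 64
  Item 5: 5 × 4 × 10 = 200
  Item 6: 3 × 8 × 2 = 48
  Item 7: 10 × 7 × 9 = 630
  Item 8: 9 × 3 × 7 = 189
  Item 9: 2 × 9 × 2 = 36
  Item 10: 4 × 8 × 5 = 160
  Item 11: 10 × 6 × 8 = 480
  Item 12: 9 × 4 × 5 = 180
Modes with RPN > 191: Item 5 (200), Item 7 (630), Item 11 (480) → 3.

3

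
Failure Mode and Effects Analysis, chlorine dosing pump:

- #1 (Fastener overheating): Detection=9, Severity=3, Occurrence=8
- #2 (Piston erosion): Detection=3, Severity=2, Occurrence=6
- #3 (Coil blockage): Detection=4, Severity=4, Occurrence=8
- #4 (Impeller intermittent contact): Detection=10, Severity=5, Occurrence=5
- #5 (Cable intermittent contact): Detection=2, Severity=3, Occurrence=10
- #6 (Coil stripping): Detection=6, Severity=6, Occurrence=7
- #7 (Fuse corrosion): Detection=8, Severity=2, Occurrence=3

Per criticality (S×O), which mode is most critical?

Criticality = Severity × Occurrence:
  #1: 3 × 8 = 24
  #2: 2 × 6 = 12
  #3: 4 × 8 = 32
  #4: 5 × 5 = 25
  #5: 3 × 10 = 30
  #6: 6 × 7 = 42
  #7: 2 × 3 = 6
Highest criticality is 42 → #6.

#6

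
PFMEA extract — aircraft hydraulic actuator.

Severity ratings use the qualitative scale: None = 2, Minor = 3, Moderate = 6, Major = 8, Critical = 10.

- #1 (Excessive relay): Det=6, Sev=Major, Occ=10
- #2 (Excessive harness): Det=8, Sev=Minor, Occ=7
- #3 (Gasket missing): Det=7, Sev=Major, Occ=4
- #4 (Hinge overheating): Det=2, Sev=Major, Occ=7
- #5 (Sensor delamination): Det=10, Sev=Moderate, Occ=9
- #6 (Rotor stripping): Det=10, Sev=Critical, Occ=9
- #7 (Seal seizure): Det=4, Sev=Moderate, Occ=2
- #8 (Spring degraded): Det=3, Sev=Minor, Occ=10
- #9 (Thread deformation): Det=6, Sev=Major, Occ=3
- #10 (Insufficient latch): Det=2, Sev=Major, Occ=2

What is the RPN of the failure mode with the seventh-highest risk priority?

RPN = Severity × Occurrence × Detection:
  #1: 8 × 10 × 6 = 480
  #2: 3 × 7 × 8 = 168
  #3: 8 × 4 × 7 = 224
  #4: 8 × 7 × 2 = 112
  #5: 6 × 9 × 10 = 540
  #6: 10 × 9 × 10 = 900
  #7: 6 × 2 × 4 = 48
  #8: 3 × 10 × 3 = 90
  #9: 8 × 3 × 6 = 144
  #10: 8 × 2 × 2 = 32
Sorted descending: 900, 540, 480, 224, 168, 144, 112, 90, 48, 32.
The seventh-highest RPN is 112 (#4).

112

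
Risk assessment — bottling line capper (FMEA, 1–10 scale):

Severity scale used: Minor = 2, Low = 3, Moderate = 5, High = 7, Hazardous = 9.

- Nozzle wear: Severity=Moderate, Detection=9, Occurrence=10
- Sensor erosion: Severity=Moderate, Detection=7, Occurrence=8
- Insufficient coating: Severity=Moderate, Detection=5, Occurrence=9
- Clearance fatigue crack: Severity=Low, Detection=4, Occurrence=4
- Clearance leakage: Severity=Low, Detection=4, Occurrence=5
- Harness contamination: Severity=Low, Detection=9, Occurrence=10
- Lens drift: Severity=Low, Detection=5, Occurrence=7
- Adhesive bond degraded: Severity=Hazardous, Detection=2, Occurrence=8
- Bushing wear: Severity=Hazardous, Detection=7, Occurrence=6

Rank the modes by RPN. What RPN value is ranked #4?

270

RPN = Severity × Occurrence × Detection:
  Nozzle wear: 5 × 10 × 9 = 450
  Sensor erosion: 5 × 8 × 7 = 280
  Insufficient coating: 5 × 9 × 5 = 225
  Clearance fatigue crack: 3 × 4 × 4 = 48
  Clearance leakage: 3 × 5 × 4 = 60
  Harness contamination: 3 × 10 × 9 = 270
  Lens drift: 3 × 7 × 5 = 105
  Adhesive bond degraded: 9 × 8 × 2 = 144
  Bushing wear: 9 × 6 × 7 = 378
Sorted descending: 450, 378, 280, 270, 225, 144, 105, 60, 48.
The fourth-highest RPN is 270 (Harness contamination).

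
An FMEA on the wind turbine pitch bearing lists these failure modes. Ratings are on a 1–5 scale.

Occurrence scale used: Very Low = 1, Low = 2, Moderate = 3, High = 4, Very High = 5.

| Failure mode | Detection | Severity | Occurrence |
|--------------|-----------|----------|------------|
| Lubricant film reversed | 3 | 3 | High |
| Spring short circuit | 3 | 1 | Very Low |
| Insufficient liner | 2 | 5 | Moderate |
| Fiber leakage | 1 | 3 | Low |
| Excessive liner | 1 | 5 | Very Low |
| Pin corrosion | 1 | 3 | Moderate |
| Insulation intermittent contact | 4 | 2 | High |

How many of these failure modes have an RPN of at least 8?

4

RPN = Severity × Occurrence × Detection:
  Lubricant film reversed: 3 × 4 × 3 = 36
  Spring short circuit: 1 × 1 × 3 = 3
  Insufficient liner: 5 × 3 × 2 = 30
  Fiber leakage: 3 × 2 × 1 = 6
  Excessive liner: 5 × 1 × 1 = 5
  Pin corrosion: 3 × 3 × 1 = 9
  Insulation intermittent contact: 2 × 4 × 4 = 32
Modes with RPN ≥ 8: Lubricant film reversed (36), Insufficient liner (30), Pin corrosion (9), Insulation intermittent contact (32) → 4.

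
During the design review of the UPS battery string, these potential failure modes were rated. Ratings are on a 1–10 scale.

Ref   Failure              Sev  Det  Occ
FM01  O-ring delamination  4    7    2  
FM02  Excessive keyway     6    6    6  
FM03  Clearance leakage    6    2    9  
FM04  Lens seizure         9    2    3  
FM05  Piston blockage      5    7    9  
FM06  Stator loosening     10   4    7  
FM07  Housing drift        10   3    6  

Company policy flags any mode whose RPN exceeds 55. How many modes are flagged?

RPN = Severity × Occurrence × Detection:
  FM01: 4 × 2 × 7 = 56
  FM02: 6 × 6 × 6 = 216
  FM03: 6 × 9 × 2 = 108
  FM04: 9 × 3 × 2 = 54
  FM05: 5 × 9 × 7 = 315
  FM06: 10 × 7 × 4 = 280
  FM07: 10 × 6 × 3 = 180
Modes with RPN > 55: FM01 (56), FM02 (216), FM03 (108), FM05 (315), FM06 (280), FM07 (180) → 6.

6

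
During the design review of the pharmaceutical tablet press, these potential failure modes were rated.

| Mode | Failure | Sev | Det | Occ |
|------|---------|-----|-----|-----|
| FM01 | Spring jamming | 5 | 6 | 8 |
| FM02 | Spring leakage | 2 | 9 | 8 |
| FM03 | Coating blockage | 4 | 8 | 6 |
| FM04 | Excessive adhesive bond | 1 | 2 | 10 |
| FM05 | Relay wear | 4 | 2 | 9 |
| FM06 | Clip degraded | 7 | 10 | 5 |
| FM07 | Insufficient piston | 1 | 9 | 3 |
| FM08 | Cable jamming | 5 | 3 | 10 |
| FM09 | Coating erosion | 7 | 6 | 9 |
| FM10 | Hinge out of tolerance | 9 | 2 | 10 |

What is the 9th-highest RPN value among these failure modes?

RPN = Severity × Occurrence × Detection:
  FM01: 5 × 8 × 6 = 240
  FM02: 2 × 8 × 9 = 144
  FM03: 4 × 6 × 8 = 192
  FM04: 1 × 10 × 2 = 20
  FM05: 4 × 9 × 2 = 72
  FM06: 7 × 5 × 10 = 350
  FM07: 1 × 3 × 9 = 27
  FM08: 5 × 10 × 3 = 150
  FM09: 7 × 9 × 6 = 378
  FM10: 9 × 10 × 2 = 180
Sorted descending: 378, 350, 240, 192, 180, 150, 144, 72, 27, 20.
The 9th-highest RPN is 27 (FM07).

27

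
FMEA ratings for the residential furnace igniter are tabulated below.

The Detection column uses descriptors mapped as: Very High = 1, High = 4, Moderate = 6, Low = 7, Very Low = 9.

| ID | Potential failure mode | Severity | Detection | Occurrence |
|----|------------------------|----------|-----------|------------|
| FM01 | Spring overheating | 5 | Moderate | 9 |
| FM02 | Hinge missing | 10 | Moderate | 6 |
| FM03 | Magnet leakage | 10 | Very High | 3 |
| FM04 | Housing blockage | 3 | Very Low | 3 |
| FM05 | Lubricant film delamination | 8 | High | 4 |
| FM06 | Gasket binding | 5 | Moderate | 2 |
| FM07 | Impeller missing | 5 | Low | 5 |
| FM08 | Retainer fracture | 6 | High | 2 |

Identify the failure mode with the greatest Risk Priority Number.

RPN = Severity × Occurrence × Detection:
  FM01: 5 × 9 × 6 = 270
  FM02: 10 × 6 × 6 = 360
  FM03: 10 × 3 × 1 = 30
  FM04: 3 × 3 × 9 = 81
  FM05: 8 × 4 × 4 = 128
  FM06: 5 × 2 × 6 = 60
  FM07: 5 × 5 × 7 = 175
  FM08: 6 × 2 × 4 = 48
Highest RPN is 360 → FM02.

FM02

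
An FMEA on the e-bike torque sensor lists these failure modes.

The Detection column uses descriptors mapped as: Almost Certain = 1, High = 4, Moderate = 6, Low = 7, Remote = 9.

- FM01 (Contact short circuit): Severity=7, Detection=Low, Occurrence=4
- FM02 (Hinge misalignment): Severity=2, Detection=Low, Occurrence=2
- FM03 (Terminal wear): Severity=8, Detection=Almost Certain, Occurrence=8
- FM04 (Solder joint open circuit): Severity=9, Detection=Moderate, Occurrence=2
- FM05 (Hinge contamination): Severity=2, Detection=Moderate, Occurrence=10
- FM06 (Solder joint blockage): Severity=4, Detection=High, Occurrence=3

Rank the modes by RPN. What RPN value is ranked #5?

48

RPN = Severity × Occurrence × Detection:
  FM01: 7 × 4 × 7 = 196
  FM02: 2 × 2 × 7 = 28
  FM03: 8 × 8 × 1 = 64
  FM04: 9 × 2 × 6 = 108
  FM05: 2 × 10 × 6 = 120
  FM06: 4 × 3 × 4 = 48
Sorted descending: 196, 120, 108, 64, 48, 28.
The fifth-highest RPN is 48 (FM06).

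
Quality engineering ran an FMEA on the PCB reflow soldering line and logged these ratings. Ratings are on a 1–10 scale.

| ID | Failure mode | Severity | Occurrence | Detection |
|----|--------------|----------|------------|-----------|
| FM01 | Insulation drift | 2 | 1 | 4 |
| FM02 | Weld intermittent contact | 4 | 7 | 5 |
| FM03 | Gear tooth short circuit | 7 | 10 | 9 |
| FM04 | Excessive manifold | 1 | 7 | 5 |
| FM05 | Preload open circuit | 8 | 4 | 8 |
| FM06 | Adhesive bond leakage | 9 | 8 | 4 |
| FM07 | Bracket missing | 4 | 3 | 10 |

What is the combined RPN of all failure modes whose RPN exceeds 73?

RPN = Severity × Occurrence × Detection:
  FM01: 2 × 1 × 4 = 8
  FM02: 4 × 7 × 5 = 140
  FM03: 7 × 10 × 9 = 630
  FM04: 1 × 7 × 5 = 35
  FM05: 8 × 4 × 8 = 256
  FM06: 9 × 8 × 4 = 288
  FM07: 4 × 3 × 10 = 120
RPN > 73: FM02 (140), FM03 (630), FM05 (256), FM06 (288), FM07 (120).
Sum: 140 + 630 + 256 + 288 + 120 = 1434.

1434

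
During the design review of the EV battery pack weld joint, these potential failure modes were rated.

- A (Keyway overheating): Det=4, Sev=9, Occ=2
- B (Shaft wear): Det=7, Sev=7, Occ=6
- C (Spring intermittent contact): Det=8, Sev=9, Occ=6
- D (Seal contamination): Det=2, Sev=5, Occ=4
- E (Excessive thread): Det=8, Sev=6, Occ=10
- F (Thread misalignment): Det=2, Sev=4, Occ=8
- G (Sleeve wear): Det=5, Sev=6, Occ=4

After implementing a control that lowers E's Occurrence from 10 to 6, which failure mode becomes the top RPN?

C

RPN = Severity × Occurrence × Detection:
  A: 9 × 2 × 4 = 72
  B: 7 × 6 × 7 = 294
  C: 9 × 6 × 8 = 432
  D: 5 × 4 × 2 = 40
  E: 6 × 10 × 8 = 480
  F: 4 × 8 × 2 = 64
  G: 6 × 4 × 5 = 120
After action: E → 6 × 6 × 8 = 288.
Revised RPNs: C=432, B=294, E=288, G=120, A=72, F=64, D=40.
Highest is now C (432).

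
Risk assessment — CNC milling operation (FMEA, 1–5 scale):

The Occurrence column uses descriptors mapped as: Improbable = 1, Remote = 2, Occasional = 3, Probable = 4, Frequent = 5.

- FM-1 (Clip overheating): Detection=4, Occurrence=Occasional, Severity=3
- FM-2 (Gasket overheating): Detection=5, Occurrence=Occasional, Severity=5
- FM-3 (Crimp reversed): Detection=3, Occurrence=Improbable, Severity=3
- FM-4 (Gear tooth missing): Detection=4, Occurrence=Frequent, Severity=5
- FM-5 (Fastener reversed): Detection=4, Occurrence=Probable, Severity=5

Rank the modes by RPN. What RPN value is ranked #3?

75

RPN = Severity × Occurrence × Detection:
  FM-1: 3 × 3 × 4 = 36
  FM-2: 5 × 3 × 5 = 75
  FM-3: 3 × 1 × 3 = 9
  FM-4: 5 × 5 × 4 = 100
  FM-5: 5 × 4 × 4 = 80
Sorted descending: 100, 80, 75, 36, 9.
The third-highest RPN is 75 (FM-2).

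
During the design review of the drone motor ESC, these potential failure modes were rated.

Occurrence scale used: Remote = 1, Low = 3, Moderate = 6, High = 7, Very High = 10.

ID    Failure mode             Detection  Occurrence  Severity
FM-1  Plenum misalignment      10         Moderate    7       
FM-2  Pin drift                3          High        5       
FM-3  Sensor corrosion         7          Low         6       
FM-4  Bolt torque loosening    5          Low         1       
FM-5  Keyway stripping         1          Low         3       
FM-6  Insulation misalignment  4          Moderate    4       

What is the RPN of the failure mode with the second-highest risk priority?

126

RPN = Severity × Occurrence × Detection:
  FM-1: 7 × 6 × 10 = 420
  FM-2: 5 × 7 × 3 = 105
  FM-3: 6 × 3 × 7 = 126
  FM-4: 1 × 3 × 5 = 15
  FM-5: 3 × 3 × 1 = 9
  FM-6: 4 × 6 × 4 = 96
Sorted descending: 420, 126, 105, 96, 15, 9.
The second-highest RPN is 126 (FM-3).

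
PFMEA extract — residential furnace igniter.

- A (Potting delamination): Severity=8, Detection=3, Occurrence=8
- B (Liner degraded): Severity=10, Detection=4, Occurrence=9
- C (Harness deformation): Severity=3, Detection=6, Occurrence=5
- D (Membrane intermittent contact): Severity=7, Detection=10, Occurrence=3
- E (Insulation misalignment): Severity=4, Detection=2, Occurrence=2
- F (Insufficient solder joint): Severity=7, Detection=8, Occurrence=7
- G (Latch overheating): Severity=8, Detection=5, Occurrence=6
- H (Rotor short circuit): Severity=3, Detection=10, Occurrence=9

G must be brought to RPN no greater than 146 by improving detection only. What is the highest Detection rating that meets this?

G: S=8, O=6, D=5 → current RPN = 240.
Fixed product = 48. Need 48 × D ≤ 146, so D ≤ 146/48 = 3.04.
Maximum integer Detection rating = 3 (gives RPN 144; D=4 would give 192 > 146).

3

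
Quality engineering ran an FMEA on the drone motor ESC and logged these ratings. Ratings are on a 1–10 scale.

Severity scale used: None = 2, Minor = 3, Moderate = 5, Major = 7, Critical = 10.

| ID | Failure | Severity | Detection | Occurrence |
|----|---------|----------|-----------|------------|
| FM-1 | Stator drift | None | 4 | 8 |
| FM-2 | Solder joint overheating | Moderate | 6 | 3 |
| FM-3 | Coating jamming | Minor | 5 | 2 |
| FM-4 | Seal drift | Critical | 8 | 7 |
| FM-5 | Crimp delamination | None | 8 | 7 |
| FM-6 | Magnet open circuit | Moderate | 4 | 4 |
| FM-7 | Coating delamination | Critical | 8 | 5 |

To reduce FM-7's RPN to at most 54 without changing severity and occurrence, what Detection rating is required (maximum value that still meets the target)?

FM-7: S=10, O=5, D=8 → current RPN = 400.
Fixed product = 50. Need 50 × D ≤ 54, so D ≤ 54/50 = 1.08.
Maximum integer Detection rating = 1 (gives RPN 50; D=2 would give 100 > 54).

1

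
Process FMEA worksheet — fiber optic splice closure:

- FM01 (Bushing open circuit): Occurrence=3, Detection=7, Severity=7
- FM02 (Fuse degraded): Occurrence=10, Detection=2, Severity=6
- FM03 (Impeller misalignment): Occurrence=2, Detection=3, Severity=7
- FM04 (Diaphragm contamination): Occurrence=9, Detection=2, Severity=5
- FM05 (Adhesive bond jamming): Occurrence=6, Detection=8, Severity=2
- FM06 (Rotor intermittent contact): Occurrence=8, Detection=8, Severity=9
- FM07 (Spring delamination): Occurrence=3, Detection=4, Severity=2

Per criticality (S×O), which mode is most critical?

FM06

Criticality = Severity × Occurrence:
  FM01: 7 × 3 = 21
  FM02: 6 × 10 = 60
  FM03: 7 × 2 = 14
  FM04: 5 × 9 = 45
  FM05: 2 × 6 = 12
  FM06: 9 × 8 = 72
  FM07: 2 × 3 = 6
Highest criticality is 72 → FM06.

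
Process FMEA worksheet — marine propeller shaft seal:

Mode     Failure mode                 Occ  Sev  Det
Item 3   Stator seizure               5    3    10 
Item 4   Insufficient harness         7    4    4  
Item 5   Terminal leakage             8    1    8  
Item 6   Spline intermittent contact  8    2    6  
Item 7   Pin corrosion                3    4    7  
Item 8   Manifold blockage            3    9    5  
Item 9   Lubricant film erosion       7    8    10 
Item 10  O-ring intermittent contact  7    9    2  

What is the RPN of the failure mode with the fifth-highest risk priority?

112

RPN = Severity × Occurrence × Detection:
  Item 3: 3 × 5 × 10 = 150
  Item 4: 4 × 7 × 4 = 112
  Item 5: 1 × 8 × 8 = 64
  Item 6: 2 × 8 × 6 = 96
  Item 7: 4 × 3 × 7 = 84
  Item 8: 9 × 3 × 5 = 135
  Item 9: 8 × 7 × 10 = 560
  Item 10: 9 × 7 × 2 = 126
Sorted descending: 560, 150, 135, 126, 112, 96, 84, 64.
The fifth-highest RPN is 112 (Item 4).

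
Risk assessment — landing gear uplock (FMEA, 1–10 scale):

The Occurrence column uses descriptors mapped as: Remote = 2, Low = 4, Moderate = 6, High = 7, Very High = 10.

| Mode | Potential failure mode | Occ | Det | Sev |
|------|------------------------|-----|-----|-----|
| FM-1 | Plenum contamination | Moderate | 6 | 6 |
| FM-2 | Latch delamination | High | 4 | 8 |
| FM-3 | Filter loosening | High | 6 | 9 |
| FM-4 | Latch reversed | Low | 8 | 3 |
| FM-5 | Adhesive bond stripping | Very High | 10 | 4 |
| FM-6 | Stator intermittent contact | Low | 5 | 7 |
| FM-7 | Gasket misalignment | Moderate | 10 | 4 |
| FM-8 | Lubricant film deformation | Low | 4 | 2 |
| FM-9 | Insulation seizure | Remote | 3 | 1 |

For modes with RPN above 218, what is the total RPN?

RPN = Severity × Occurrence × Detection:
  FM-1: 6 × 6 × 6 = 216
  FM-2: 8 × 7 × 4 = 224
  FM-3: 9 × 7 × 6 = 378
  FM-4: 3 × 4 × 8 = 96
  FM-5: 4 × 10 × 10 = 400
  FM-6: 7 × 4 × 5 = 140
  FM-7: 4 × 6 × 10 = 240
  FM-8: 2 × 4 × 4 = 32
  FM-9: 1 × 2 × 3 = 6
RPN > 218: FM-2 (224), FM-3 (378), FM-5 (400), FM-7 (240).
Sum: 224 + 378 + 400 + 240 = 1242.

1242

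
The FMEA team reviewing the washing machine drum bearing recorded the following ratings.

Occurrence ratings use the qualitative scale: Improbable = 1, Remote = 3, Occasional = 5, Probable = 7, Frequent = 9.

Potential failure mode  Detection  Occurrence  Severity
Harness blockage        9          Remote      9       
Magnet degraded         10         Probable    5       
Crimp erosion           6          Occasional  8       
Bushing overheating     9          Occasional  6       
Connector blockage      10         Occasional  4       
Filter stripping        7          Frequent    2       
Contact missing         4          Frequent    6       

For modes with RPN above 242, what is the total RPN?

RPN = Severity × Occurrence × Detection:
  Harness blockage: 9 × 3 × 9 = 243
  Magnet degraded: 5 × 7 × 10 = 350
  Crimp erosion: 8 × 5 × 6 = 240
  Bushing overheating: 6 × 5 × 9 = 270
  Connector blockage: 4 × 5 × 10 = 200
  Filter stripping: 2 × 9 × 7 = 126
  Contact missing: 6 × 9 × 4 = 216
RPN > 242: Harness blockage (243), Magnet degraded (350), Bushing overheating (270).
Sum: 243 + 350 + 270 = 863.

863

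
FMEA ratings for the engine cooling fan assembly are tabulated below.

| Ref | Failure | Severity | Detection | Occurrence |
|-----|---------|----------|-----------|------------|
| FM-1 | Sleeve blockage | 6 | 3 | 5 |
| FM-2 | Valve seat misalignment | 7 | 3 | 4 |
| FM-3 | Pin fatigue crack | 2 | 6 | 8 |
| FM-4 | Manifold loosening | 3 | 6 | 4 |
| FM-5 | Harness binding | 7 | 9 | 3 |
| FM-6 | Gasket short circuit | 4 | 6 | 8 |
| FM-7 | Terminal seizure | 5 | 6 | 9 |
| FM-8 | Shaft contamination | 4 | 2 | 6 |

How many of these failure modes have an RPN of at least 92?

4

RPN = Severity × Occurrence × Detection:
  FM-1: 6 × 5 × 3 = 90
  FM-2: 7 × 4 × 3 = 84
  FM-3: 2 × 8 × 6 = 96
  FM-4: 3 × 4 × 6 = 72
  FM-5: 7 × 3 × 9 = 189
  FM-6: 4 × 8 × 6 = 192
  FM-7: 5 × 9 × 6 = 270
  FM-8: 4 × 6 × 2 = 48
Modes with RPN ≥ 92: FM-3 (96), FM-5 (189), FM-6 (192), FM-7 (270) → 4.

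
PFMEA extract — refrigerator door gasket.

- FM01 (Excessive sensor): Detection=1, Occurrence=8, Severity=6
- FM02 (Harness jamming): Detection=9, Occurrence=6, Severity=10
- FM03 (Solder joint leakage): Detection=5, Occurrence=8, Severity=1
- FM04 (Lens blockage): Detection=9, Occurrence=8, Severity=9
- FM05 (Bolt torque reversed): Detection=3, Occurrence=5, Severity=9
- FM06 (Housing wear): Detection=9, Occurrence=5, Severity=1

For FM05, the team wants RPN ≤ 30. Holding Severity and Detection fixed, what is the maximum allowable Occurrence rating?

FM05: S=9, O=5, D=3 → current RPN = 135.
Fixed product = 27. Need 27 × O ≤ 30, so O ≤ 30/27 = 1.11.
Maximum integer Occurrence rating = 1 (gives RPN 27; O=2 would give 54 > 30).

1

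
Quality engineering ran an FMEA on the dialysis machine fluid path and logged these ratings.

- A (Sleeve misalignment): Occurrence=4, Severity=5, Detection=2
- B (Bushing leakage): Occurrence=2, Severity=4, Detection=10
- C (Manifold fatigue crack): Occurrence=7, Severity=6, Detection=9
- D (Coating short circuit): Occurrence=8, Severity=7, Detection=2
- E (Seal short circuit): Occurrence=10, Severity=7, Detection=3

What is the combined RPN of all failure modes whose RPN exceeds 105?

RPN = Severity × Occurrence × Detection:
  A: 5 × 4 × 2 = 40
  B: 4 × 2 × 10 = 80
  C: 6 × 7 × 9 = 378
  D: 7 × 8 × 2 = 112
  E: 7 × 10 × 3 = 210
RPN > 105: C (378), D (112), E (210).
Sum: 378 + 112 + 210 = 700.

700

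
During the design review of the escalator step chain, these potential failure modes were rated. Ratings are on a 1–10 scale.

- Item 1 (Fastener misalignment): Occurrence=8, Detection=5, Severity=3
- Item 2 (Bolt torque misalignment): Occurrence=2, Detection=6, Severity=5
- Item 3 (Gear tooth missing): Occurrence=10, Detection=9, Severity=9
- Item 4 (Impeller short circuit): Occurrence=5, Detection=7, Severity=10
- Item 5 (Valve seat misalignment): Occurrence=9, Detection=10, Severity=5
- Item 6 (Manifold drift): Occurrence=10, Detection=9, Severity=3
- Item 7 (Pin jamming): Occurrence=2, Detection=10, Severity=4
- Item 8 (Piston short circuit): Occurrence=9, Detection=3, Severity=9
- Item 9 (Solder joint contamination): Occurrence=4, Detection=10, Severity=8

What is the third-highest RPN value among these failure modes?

350

RPN = Severity × Occurrence × Detection:
  Item 1: 3 × 8 × 5 = 120
  Item 2: 5 × 2 × 6 = 60
  Item 3: 9 × 10 × 9 = 810
  Item 4: 10 × 5 × 7 = 350
  Item 5: 5 × 9 × 10 = 450
  Item 6: 3 × 10 × 9 = 270
  Item 7: 4 × 2 × 10 = 80
  Item 8: 9 × 9 × 3 = 243
  Item 9: 8 × 4 × 10 = 320
Sorted descending: 810, 450, 350, 320, 270, 243, 120, 80, 60.
The third-highest RPN is 350 (Item 4).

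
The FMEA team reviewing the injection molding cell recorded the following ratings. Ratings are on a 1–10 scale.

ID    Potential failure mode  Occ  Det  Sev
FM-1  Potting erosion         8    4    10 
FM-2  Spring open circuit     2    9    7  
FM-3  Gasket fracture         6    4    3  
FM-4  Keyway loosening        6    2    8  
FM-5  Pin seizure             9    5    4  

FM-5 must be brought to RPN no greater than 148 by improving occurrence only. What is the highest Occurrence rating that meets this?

7

FM-5: S=4, O=9, D=5 → current RPN = 180.
Fixed product = 20. Need 20 × O ≤ 148, so O ≤ 148/20 = 7.40.
Maximum integer Occurrence rating = 7 (gives RPN 140; O=8 would give 160 > 148).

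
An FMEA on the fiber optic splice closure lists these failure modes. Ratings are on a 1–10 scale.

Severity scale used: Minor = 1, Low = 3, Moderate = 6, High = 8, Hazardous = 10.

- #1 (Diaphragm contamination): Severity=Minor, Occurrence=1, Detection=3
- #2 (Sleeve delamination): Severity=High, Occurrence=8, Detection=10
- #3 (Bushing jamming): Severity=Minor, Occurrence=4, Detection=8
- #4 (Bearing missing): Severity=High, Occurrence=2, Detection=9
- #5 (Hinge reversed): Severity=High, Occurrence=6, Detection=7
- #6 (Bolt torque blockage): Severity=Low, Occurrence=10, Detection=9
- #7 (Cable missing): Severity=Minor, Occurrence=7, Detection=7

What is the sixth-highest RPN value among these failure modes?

32

RPN = Severity × Occurrence × Detection:
  #1: 1 × 1 × 3 = 3
  #2: 8 × 8 × 10 = 640
  #3: 1 × 4 × 8 = 32
  #4: 8 × 2 × 9 = 144
  #5: 8 × 6 × 7 = 336
  #6: 3 × 10 × 9 = 270
  #7: 1 × 7 × 7 = 49
Sorted descending: 640, 336, 270, 144, 49, 32, 3.
The sixth-highest RPN is 32 (#3).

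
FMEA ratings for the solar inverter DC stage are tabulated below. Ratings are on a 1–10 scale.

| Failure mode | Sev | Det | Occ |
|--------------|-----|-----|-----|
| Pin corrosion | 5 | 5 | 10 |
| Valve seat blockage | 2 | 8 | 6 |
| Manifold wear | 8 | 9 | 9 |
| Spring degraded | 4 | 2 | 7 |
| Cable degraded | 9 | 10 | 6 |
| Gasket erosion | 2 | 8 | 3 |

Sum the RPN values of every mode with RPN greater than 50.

1590

RPN = Severity × Occurrence × Detection:
  Pin corrosion: 5 × 10 × 5 = 250
  Valve seat blockage: 2 × 6 × 8 = 96
  Manifold wear: 8 × 9 × 9 = 648
  Spring degraded: 4 × 7 × 2 = 56
  Cable degraded: 9 × 6 × 10 = 540
  Gasket erosion: 2 × 3 × 8 = 48
RPN > 50: Pin corrosion (250), Valve seat blockage (96), Manifold wear (648), Spring degraded (56), Cable degraded (540).
Sum: 250 + 96 + 648 + 56 + 540 = 1590.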